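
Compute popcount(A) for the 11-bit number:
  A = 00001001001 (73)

00001001001
1-bits at positions (from bit 0 = LSB): 0, 3, 6
Count = 3

Answer: 3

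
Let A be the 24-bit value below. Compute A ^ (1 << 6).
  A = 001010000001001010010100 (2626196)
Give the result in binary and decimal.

Mask = 1 << 6 = 000000000000000001000000
Bit 6 of A is 0; XOR with the mask flips it to 1.
  001010000001001010010100
^ 000000000000000001000000
--------------------------
  001010000001001011010100

Answer: 001010000001001011010100 (2626260)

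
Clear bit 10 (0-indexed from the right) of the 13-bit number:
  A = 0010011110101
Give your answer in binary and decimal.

Mask = ~(1 << 10) = 1101111111111
Bit 10 of A is 1, so AND-ing with the mask clears it to 0.
  0010011110101
& 1101111111111
---------------
  0000011110101

Answer: 0000011110101 (245)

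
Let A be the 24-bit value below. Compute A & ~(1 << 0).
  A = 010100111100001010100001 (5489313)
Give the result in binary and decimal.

Mask = ~(1 << 0) = 111111111111111111111110
Bit 0 of A is 1, so AND-ing with the mask clears it to 0.
  010100111100001010100001
& 111111111111111111111110
--------------------------
  010100111100001010100000

Answer: 010100111100001010100000 (5489312)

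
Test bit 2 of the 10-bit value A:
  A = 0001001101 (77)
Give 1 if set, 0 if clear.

Bit 2 is the 3rd from the right.
  0001001101
         ^
That bit is 1.

Answer: 1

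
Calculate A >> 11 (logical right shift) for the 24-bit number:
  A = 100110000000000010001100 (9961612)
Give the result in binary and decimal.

Logical shift right by 11: drop the bottom 11 bit(s), prepend 11 zero(s) on the left.
  100110000000000010001100  ->  keep [1001100000000], discard [00010001100], prepend 00000000000
= 000000000001001100000000

Answer: 000000000001001100000000 (4864)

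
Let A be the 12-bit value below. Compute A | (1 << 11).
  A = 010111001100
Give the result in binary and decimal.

Mask = 1 << 11 = 100000000000
Bit 11 of A is 0, so OR-ing with the mask flips it to 1.
  010111001100
| 100000000000
--------------
  110111001100

Answer: 110111001100 (3532)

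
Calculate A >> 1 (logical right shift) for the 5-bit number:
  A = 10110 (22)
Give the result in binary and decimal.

Logical shift right by 1: drop the bottom 1 bit(s), prepend 1 zero(s) on the left.
  10110  ->  keep [1011], discard [0], prepend 0
= 01011

Answer: 01011 (11)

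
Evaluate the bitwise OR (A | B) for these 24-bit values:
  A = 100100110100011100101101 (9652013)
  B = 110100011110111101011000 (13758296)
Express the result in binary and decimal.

Apply | to each column (1 where either bit is 1):
  100100110100011100101101
| 110100011110111101011000
--------------------------
  110100111110111101111101

Answer: 110100111110111101111101 (13889405)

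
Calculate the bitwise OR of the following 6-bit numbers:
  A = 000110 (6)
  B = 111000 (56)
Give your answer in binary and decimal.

Apply | to each column (1 where either bit is 1):
  000110
| 111000
--------
  111110

Answer: 111110 (62)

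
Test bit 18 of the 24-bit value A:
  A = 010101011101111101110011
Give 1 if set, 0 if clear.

Bit 18 is the 19th from the right.
  010101011101111101110011
       ^
That bit is 1.

Answer: 1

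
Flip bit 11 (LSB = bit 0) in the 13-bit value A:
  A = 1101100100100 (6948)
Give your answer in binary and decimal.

Mask = 1 << 11 = 0100000000000
Bit 11 of A is 1; XOR with the mask flips it to 0.
  1101100100100
^ 0100000000000
---------------
  1001100100100

Answer: 1001100100100 (4900)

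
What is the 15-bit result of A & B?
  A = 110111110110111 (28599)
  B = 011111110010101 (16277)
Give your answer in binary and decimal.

Apply & to each column (1 only where both bits are 1):
  110111110110111
& 011111110010101
-----------------
  010111110010101

Answer: 010111110010101 (12181)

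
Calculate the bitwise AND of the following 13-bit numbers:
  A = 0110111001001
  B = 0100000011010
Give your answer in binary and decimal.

Apply & to each column (1 only where both bits are 1):
  0110111001001
& 0100000011010
---------------
  0100000001000

Answer: 0100000001000 (2056)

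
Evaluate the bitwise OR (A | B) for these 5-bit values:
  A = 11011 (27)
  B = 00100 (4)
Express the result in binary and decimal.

Apply | to each column (1 where either bit is 1):
  11011
| 00100
-------
  11111

Answer: 11111 (31)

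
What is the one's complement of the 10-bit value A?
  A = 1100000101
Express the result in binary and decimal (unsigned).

Flip each bit (0->1, 1->0):
  1100000101
  0011111010

Answer: 0011111010 (250)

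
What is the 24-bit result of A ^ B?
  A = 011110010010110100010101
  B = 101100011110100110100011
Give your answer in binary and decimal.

Apply ^ to each column (1 where bits differ):
  011110010010110100010101
^ 101100011110100110100011
--------------------------
  110010001100010010110110

Answer: 110010001100010010110110 (13157558)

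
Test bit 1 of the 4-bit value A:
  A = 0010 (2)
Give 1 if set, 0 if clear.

Bit 1 is the 2nd from the right.
  0010
    ^
That bit is 1.

Answer: 1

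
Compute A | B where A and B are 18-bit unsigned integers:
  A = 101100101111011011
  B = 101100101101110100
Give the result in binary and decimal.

Apply | to each column (1 where either bit is 1):
  101100101111011011
| 101100101101110100
--------------------
  101100101111111111

Answer: 101100101111111111 (183295)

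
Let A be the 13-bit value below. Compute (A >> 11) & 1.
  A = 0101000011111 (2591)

Bit 11 is the 12th from the right.
  0101000011111
   ^
That bit is 1.

Answer: 1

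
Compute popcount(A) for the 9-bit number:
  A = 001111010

001111010
1-bits at positions (from bit 0 = LSB): 1, 3, 4, 5, 6
Count = 5

Answer: 5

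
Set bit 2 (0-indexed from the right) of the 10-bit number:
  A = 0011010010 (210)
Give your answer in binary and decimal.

Mask = 1 << 2 = 0000000100
Bit 2 of A is 0, so OR-ing with the mask flips it to 1.
  0011010010
| 0000000100
------------
  0011010110

Answer: 0011010110 (214)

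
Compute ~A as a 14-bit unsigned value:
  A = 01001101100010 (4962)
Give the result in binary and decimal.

Flip each bit (0->1, 1->0):
  01001101100010
  10110010011101

Answer: 10110010011101 (11421)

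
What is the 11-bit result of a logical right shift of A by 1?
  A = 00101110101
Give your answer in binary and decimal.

Logical shift right by 1: drop the bottom 1 bit(s), prepend 1 zero(s) on the left.
  00101110101  ->  keep [0010111010], discard [1], prepend 0
= 00010111010

Answer: 00010111010 (186)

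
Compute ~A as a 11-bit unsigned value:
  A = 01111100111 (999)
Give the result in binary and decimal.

Flip each bit (0->1, 1->0):
  01111100111
  10000011000

Answer: 10000011000 (1048)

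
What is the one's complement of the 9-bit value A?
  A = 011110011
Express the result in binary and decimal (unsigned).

Flip each bit (0->1, 1->0):
  011110011
  100001100

Answer: 100001100 (268)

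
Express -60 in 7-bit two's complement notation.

1. Binary of +60:  0111100
2. Invert bits:     1000011
3. Add 1:           1000100

Answer: 1000100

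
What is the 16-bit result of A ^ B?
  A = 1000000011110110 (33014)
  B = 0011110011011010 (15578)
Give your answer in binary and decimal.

Apply ^ to each column (1 where bits differ):
  1000000011110110
^ 0011110011011010
------------------
  1011110000101100

Answer: 1011110000101100 (48172)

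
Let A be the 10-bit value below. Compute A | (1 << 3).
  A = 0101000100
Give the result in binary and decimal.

Mask = 1 << 3 = 0000001000
Bit 3 of A is 0, so OR-ing with the mask flips it to 1.
  0101000100
| 0000001000
------------
  0101001100

Answer: 0101001100 (332)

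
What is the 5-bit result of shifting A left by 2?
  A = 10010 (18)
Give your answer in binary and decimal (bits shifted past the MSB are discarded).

Shift left by 2: drop the top 2 bit(s), append 2 zero(s) on the right.
  10010  ->  discard [10], keep [010], append 00
= 01000

Answer: 01000 (8)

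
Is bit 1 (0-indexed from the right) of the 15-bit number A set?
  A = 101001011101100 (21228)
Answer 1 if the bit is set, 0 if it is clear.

Bit 1 is the 2nd from the right.
  101001011101100
               ^
That bit is 0.

Answer: 0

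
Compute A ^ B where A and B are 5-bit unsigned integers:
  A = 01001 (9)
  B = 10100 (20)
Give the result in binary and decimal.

Apply ^ to each column (1 where bits differ):
  01001
^ 10100
-------
  11101

Answer: 11101 (29)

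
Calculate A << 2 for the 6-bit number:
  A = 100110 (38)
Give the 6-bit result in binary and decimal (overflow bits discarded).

Shift left by 2: drop the top 2 bit(s), append 2 zero(s) on the right.
  100110  ->  discard [10], keep [0110], append 00
= 011000

Answer: 011000 (24)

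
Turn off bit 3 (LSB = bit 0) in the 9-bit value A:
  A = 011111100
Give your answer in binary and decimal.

Mask = ~(1 << 3) = 111110111
Bit 3 of A is 1, so AND-ing with the mask clears it to 0.
  011111100
& 111110111
-----------
  011110100

Answer: 011110100 (244)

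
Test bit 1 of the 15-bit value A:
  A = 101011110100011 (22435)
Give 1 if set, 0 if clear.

Bit 1 is the 2nd from the right.
  101011110100011
               ^
That bit is 1.

Answer: 1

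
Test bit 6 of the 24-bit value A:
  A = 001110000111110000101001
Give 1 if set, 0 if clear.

Bit 6 is the 7th from the right.
  001110000111110000101001
                   ^
That bit is 0.

Answer: 0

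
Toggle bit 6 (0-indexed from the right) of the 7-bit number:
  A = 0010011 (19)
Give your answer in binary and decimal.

Mask = 1 << 6 = 1000000
Bit 6 of A is 0; XOR with the mask flips it to 1.
  0010011
^ 1000000
---------
  1010011

Answer: 1010011 (83)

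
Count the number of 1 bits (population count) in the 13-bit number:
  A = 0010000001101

0010000001101
1-bits at positions (from bit 0 = LSB): 0, 2, 3, 10
Count = 4

Answer: 4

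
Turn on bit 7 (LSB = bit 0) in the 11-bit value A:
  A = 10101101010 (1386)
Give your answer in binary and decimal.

Mask = 1 << 7 = 00010000000
Bit 7 of A is 0, so OR-ing with the mask flips it to 1.
  10101101010
| 00010000000
-------------
  10111101010

Answer: 10111101010 (1514)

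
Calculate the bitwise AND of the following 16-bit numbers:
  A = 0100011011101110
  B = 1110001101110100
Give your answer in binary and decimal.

Apply & to each column (1 only where both bits are 1):
  0100011011101110
& 1110001101110100
------------------
  0100001001100100

Answer: 0100001001100100 (16996)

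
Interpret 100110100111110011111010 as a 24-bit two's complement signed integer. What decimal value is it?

MSB is 1, so the value is negative. Find the magnitude:
1. Invert bits:  011001011000001100000101
2. Add 1:        011001011000001100000110  = 6652678
3. Apply sign:   -6652678

Answer: -6652678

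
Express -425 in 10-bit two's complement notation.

1. Binary of +425:  0110101001
2. Invert bits:     1001010110
3. Add 1:           1001010111

Answer: 1001010111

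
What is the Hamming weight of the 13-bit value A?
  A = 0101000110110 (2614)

0101000110110
1-bits at positions (from bit 0 = LSB): 1, 2, 4, 5, 9, 11
Count = 6

Answer: 6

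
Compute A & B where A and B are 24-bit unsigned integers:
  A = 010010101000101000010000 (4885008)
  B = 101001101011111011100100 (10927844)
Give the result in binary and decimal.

Apply & to each column (1 only where both bits are 1):
  010010101000101000010000
& 101001101011111011100100
--------------------------
  000000101000101000000000

Answer: 000000101000101000000000 (166400)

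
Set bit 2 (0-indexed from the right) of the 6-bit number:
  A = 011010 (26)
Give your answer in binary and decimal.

Mask = 1 << 2 = 000100
Bit 2 of A is 0, so OR-ing with the mask flips it to 1.
  011010
| 000100
--------
  011110

Answer: 011110 (30)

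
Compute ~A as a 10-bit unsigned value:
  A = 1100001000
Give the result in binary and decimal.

Flip each bit (0->1, 1->0):
  1100001000
  0011110111

Answer: 0011110111 (247)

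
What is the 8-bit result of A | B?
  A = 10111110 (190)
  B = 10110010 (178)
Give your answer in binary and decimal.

Apply | to each column (1 where either bit is 1):
  10111110
| 10110010
----------
  10111110

Answer: 10111110 (190)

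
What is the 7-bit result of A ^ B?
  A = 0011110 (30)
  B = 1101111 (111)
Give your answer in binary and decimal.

Apply ^ to each column (1 where bits differ):
  0011110
^ 1101111
---------
  1110001

Answer: 1110001 (113)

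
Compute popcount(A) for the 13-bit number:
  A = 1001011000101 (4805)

1001011000101
1-bits at positions (from bit 0 = LSB): 0, 2, 6, 7, 9, 12
Count = 6

Answer: 6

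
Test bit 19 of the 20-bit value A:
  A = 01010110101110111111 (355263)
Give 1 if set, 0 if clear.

Bit 19 is the 20th from the right.
  01010110101110111111
  ^
That bit is 0.

Answer: 0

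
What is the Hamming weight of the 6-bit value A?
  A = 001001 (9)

001001
1-bits at positions (from bit 0 = LSB): 0, 3
Count = 2

Answer: 2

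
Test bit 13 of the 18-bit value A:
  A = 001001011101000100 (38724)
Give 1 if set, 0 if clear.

Bit 13 is the 14th from the right.
  001001011101000100
      ^
That bit is 0.

Answer: 0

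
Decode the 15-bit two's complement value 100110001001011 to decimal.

MSB is 1, so the value is negative. Find the magnitude:
1. Invert bits:  011001110110100
2. Add 1:        011001110110101  = 13237
3. Apply sign:   -13237

Answer: -13237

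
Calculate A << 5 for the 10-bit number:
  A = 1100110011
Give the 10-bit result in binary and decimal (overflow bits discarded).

Shift left by 5: drop the top 5 bit(s), append 5 zero(s) on the right.
  1100110011  ->  discard [11001], keep [10011], append 00000
= 1001100000

Answer: 1001100000 (608)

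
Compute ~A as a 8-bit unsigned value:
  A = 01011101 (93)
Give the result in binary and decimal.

Flip each bit (0->1, 1->0):
  01011101
  10100010

Answer: 10100010 (162)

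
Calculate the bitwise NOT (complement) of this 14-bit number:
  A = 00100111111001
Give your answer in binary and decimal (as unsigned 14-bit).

Flip each bit (0->1, 1->0):
  00100111111001
  11011000000110

Answer: 11011000000110 (13830)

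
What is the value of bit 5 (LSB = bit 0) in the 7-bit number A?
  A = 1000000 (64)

Bit 5 is the 6th from the right.
  1000000
   ^
That bit is 0.

Answer: 0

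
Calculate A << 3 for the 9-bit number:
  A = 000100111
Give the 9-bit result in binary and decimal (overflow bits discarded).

Shift left by 3: drop the top 3 bit(s), append 3 zero(s) on the right.
  000100111  ->  discard [000], keep [100111], append 000
= 100111000

Answer: 100111000 (312)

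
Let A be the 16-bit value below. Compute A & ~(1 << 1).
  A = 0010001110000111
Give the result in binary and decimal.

Mask = ~(1 << 1) = 1111111111111101
Bit 1 of A is 1, so AND-ing with the mask clears it to 0.
  0010001110000111
& 1111111111111101
------------------
  0010001110000101

Answer: 0010001110000101 (9093)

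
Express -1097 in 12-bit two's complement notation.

1. Binary of +1097:  010001001001
2. Invert bits:     101110110110
3. Add 1:           101110110111

Answer: 101110110111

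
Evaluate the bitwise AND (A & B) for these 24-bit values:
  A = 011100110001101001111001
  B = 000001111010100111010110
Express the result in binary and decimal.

Apply & to each column (1 only where both bits are 1):
  011100110001101001111001
& 000001111010100111010110
--------------------------
  000000110000100001010000

Answer: 000000110000100001010000 (198736)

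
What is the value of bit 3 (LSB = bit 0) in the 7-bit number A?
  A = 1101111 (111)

Bit 3 is the 4th from the right.
  1101111
     ^
That bit is 1.

Answer: 1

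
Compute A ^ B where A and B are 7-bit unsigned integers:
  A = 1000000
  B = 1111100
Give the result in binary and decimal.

Apply ^ to each column (1 where bits differ):
  1000000
^ 1111100
---------
  0111100

Answer: 0111100 (60)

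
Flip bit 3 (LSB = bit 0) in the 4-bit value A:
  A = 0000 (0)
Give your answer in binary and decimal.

Mask = 1 << 3 = 1000
Bit 3 of A is 0; XOR with the mask flips it to 1.
  0000
^ 1000
------
  1000

Answer: 1000 (8)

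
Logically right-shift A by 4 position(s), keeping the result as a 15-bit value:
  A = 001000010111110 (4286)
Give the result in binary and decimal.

Logical shift right by 4: drop the bottom 4 bit(s), prepend 4 zero(s) on the left.
  001000010111110  ->  keep [00100001011], discard [1110], prepend 0000
= 000000100001011

Answer: 000000100001011 (267)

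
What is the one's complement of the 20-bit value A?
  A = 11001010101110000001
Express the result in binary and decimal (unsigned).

Flip each bit (0->1, 1->0):
  11001010101110000001
  00110101010001111110

Answer: 00110101010001111110 (218238)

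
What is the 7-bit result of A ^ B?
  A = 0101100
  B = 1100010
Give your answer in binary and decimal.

Apply ^ to each column (1 where bits differ):
  0101100
^ 1100010
---------
  1001110

Answer: 1001110 (78)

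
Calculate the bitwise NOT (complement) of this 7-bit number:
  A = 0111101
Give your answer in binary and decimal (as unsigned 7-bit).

Flip each bit (0->1, 1->0):
  0111101
  1000010

Answer: 1000010 (66)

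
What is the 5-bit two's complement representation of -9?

1. Binary of +9:  01001
2. Invert bits:     10110
3. Add 1:           10111

Answer: 10111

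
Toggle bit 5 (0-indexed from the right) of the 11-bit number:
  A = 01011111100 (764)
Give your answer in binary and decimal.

Mask = 1 << 5 = 00000100000
Bit 5 of A is 1; XOR with the mask flips it to 0.
  01011111100
^ 00000100000
-------------
  01011011100

Answer: 01011011100 (732)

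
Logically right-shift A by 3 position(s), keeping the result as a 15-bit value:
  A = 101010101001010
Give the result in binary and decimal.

Logical shift right by 3: drop the bottom 3 bit(s), prepend 3 zero(s) on the left.
  101010101001010  ->  keep [101010101001], discard [010], prepend 000
= 000101010101001

Answer: 000101010101001 (2729)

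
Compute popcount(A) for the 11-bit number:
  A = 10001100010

10001100010
1-bits at positions (from bit 0 = LSB): 1, 5, 6, 10
Count = 4

Answer: 4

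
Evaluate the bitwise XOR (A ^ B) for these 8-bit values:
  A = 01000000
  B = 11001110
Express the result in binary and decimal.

Apply ^ to each column (1 where bits differ):
  01000000
^ 11001110
----------
  10001110

Answer: 10001110 (142)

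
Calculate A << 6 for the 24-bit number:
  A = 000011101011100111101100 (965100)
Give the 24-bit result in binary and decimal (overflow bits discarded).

Shift left by 6: drop the top 6 bit(s), append 6 zero(s) on the right.
  000011101011100111101100  ->  discard [000011], keep [101011100111101100], append 000000
= 101011100111101100000000

Answer: 101011100111101100000000 (11434752)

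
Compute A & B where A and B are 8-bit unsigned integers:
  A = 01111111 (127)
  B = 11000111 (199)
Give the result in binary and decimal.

Apply & to each column (1 only where both bits are 1):
  01111111
& 11000111
----------
  01000111

Answer: 01000111 (71)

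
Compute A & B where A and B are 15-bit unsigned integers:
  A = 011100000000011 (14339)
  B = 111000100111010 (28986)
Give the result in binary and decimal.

Apply & to each column (1 only where both bits are 1):
  011100000000011
& 111000100111010
-----------------
  011000000000010

Answer: 011000000000010 (12290)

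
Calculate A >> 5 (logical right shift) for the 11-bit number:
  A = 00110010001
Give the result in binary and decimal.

Logical shift right by 5: drop the bottom 5 bit(s), prepend 5 zero(s) on the left.
  00110010001  ->  keep [001100], discard [10001], prepend 00000
= 00000001100

Answer: 00000001100 (12)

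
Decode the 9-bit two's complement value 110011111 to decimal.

MSB is 1, so the value is negative. Find the magnitude:
1. Invert bits:  001100000
2. Add 1:        001100001  = 97
3. Apply sign:   -97

Answer: -97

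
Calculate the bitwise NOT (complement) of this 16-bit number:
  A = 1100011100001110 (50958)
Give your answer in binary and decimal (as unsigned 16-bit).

Flip each bit (0->1, 1->0):
  1100011100001110
  0011100011110001

Answer: 0011100011110001 (14577)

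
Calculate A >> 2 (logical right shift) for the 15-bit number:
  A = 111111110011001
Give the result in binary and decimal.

Logical shift right by 2: drop the bottom 2 bit(s), prepend 2 zero(s) on the left.
  111111110011001  ->  keep [1111111100110], discard [01], prepend 00
= 001111111100110

Answer: 001111111100110 (8166)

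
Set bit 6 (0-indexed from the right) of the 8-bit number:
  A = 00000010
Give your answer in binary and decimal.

Mask = 1 << 6 = 01000000
Bit 6 of A is 0, so OR-ing with the mask flips it to 1.
  00000010
| 01000000
----------
  01000010

Answer: 01000010 (66)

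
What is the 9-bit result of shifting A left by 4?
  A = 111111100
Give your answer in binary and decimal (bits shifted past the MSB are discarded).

Shift left by 4: drop the top 4 bit(s), append 4 zero(s) on the right.
  111111100  ->  discard [1111], keep [11100], append 0000
= 111000000

Answer: 111000000 (448)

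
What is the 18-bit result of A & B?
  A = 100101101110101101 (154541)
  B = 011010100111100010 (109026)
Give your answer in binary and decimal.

Apply & to each column (1 only where both bits are 1):
  100101101110101101
& 011010100111100010
--------------------
  000000100110100000

Answer: 000000100110100000 (2464)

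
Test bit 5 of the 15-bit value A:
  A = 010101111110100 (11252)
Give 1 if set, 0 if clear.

Bit 5 is the 6th from the right.
  010101111110100
           ^
That bit is 1.

Answer: 1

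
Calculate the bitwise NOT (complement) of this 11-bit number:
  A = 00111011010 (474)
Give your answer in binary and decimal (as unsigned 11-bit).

Flip each bit (0->1, 1->0):
  00111011010
  11000100101

Answer: 11000100101 (1573)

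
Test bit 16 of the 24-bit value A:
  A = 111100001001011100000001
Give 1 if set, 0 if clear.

Bit 16 is the 17th from the right.
  111100001001011100000001
         ^
That bit is 0.

Answer: 0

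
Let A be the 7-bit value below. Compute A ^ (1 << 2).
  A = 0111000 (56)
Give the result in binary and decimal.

Mask = 1 << 2 = 0000100
Bit 2 of A is 0; XOR with the mask flips it to 1.
  0111000
^ 0000100
---------
  0111100

Answer: 0111100 (60)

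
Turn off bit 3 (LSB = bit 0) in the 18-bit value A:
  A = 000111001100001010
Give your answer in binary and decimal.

Mask = ~(1 << 3) = 111111111111110111
Bit 3 of A is 1, so AND-ing with the mask clears it to 0.
  000111001100001010
& 111111111111110111
--------------------
  000111001100000010

Answer: 000111001100000010 (29442)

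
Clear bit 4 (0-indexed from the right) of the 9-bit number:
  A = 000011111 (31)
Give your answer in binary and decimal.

Mask = ~(1 << 4) = 111101111
Bit 4 of A is 1, so AND-ing with the mask clears it to 0.
  000011111
& 111101111
-----------
  000001111

Answer: 000001111 (15)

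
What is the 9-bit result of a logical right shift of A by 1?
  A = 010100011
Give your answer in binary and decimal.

Logical shift right by 1: drop the bottom 1 bit(s), prepend 1 zero(s) on the left.
  010100011  ->  keep [01010001], discard [1], prepend 0
= 001010001

Answer: 001010001 (81)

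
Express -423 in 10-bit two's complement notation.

1. Binary of +423:  0110100111
2. Invert bits:     1001011000
3. Add 1:           1001011001

Answer: 1001011001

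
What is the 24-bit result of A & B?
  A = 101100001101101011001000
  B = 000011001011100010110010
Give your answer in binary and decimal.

Apply & to each column (1 only where both bits are 1):
  101100001101101011001000
& 000011001011100010110010
--------------------------
  000000001001100010000000

Answer: 000000001001100010000000 (39040)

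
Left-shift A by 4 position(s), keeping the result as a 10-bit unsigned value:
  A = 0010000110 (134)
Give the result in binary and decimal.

Shift left by 4: drop the top 4 bit(s), append 4 zero(s) on the right.
  0010000110  ->  discard [0010], keep [000110], append 0000
= 0001100000

Answer: 0001100000 (96)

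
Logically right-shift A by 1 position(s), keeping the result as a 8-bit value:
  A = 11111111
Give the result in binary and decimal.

Logical shift right by 1: drop the bottom 1 bit(s), prepend 1 zero(s) on the left.
  11111111  ->  keep [1111111], discard [1], prepend 0
= 01111111

Answer: 01111111 (127)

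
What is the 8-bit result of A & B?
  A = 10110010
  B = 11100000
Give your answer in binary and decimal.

Apply & to each column (1 only where both bits are 1):
  10110010
& 11100000
----------
  10100000

Answer: 10100000 (160)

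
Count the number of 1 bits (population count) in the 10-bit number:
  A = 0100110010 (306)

0100110010
1-bits at positions (from bit 0 = LSB): 1, 4, 5, 8
Count = 4

Answer: 4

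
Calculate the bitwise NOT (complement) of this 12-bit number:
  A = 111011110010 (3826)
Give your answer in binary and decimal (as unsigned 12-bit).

Flip each bit (0->1, 1->0):
  111011110010
  000100001101

Answer: 000100001101 (269)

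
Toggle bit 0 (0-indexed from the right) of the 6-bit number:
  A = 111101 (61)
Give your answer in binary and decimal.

Mask = 1 << 0 = 000001
Bit 0 of A is 1; XOR with the mask flips it to 0.
  111101
^ 000001
--------
  111100

Answer: 111100 (60)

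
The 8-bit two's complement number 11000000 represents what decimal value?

MSB is 1, so the value is negative. Find the magnitude:
1. Invert bits:  00111111
2. Add 1:        01000000  = 64
3. Apply sign:   -64

Answer: -64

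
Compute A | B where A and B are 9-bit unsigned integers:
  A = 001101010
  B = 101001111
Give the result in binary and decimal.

Apply | to each column (1 where either bit is 1):
  001101010
| 101001111
-----------
  101101111

Answer: 101101111 (367)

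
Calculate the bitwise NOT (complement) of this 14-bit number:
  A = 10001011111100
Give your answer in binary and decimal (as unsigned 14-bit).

Flip each bit (0->1, 1->0):
  10001011111100
  01110100000011

Answer: 01110100000011 (7427)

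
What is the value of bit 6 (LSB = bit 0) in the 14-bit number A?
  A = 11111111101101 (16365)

Bit 6 is the 7th from the right.
  11111111101101
         ^
That bit is 1.

Answer: 1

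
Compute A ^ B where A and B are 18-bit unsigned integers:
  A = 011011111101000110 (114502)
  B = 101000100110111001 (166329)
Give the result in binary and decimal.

Apply ^ to each column (1 where bits differ):
  011011111101000110
^ 101000100110111001
--------------------
  110011011011111111

Answer: 110011011011111111 (210687)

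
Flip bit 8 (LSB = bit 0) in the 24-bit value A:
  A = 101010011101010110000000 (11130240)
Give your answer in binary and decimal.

Mask = 1 << 8 = 000000000000000100000000
Bit 8 of A is 1; XOR with the mask flips it to 0.
  101010011101010110000000
^ 000000000000000100000000
--------------------------
  101010011101010010000000

Answer: 101010011101010010000000 (11129984)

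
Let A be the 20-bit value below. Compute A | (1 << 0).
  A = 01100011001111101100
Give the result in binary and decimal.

Mask = 1 << 0 = 00000000000000000001
Bit 0 of A is 0, so OR-ing with the mask flips it to 1.
  01100011001111101100
| 00000000000000000001
----------------------
  01100011001111101101

Answer: 01100011001111101101 (406509)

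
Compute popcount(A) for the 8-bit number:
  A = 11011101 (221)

11011101
1-bits at positions (from bit 0 = LSB): 0, 2, 3, 4, 6, 7
Count = 6

Answer: 6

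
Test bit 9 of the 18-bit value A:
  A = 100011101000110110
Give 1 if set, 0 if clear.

Bit 9 is the 10th from the right.
  100011101000110110
          ^
That bit is 1.

Answer: 1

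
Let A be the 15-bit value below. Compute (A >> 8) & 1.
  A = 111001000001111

Bit 8 is the 9th from the right.
  111001000001111
        ^
That bit is 0.

Answer: 0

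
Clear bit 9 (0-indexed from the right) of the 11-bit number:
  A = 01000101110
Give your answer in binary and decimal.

Mask = ~(1 << 9) = 10111111111
Bit 9 of A is 1, so AND-ing with the mask clears it to 0.
  01000101110
& 10111111111
-------------
  00000101110

Answer: 00000101110 (46)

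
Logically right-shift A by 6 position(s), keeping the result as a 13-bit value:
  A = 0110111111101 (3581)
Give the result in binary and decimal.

Logical shift right by 6: drop the bottom 6 bit(s), prepend 6 zero(s) on the left.
  0110111111101  ->  keep [0110111], discard [111101], prepend 000000
= 0000000110111

Answer: 0000000110111 (55)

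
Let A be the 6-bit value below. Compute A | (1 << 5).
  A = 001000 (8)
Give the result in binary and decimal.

Mask = 1 << 5 = 100000
Bit 5 of A is 0, so OR-ing with the mask flips it to 1.
  001000
| 100000
--------
  101000

Answer: 101000 (40)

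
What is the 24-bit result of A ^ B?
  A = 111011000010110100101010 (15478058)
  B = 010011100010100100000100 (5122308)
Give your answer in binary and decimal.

Apply ^ to each column (1 where bits differ):
  111011000010110100101010
^ 010011100010100100000100
--------------------------
  101000100000010000101110

Answer: 101000100000010000101110 (10617902)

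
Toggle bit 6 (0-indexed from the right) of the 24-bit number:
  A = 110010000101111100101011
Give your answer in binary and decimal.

Mask = 1 << 6 = 000000000000000001000000
Bit 6 of A is 0; XOR with the mask flips it to 1.
  110010000101111100101011
^ 000000000000000001000000
--------------------------
  110010000101111101101011

Answer: 110010000101111101101011 (13131627)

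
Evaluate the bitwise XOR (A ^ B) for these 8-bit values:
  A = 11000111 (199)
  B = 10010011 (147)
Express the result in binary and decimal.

Apply ^ to each column (1 where bits differ):
  11000111
^ 10010011
----------
  01010100

Answer: 01010100 (84)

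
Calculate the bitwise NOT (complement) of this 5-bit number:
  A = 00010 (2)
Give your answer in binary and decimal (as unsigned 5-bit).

Flip each bit (0->1, 1->0):
  00010
  11101

Answer: 11101 (29)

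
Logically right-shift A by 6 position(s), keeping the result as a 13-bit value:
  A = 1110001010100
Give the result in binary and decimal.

Logical shift right by 6: drop the bottom 6 bit(s), prepend 6 zero(s) on the left.
  1110001010100  ->  keep [1110001], discard [010100], prepend 000000
= 0000001110001

Answer: 0000001110001 (113)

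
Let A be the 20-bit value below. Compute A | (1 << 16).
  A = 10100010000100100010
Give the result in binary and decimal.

Mask = 1 << 16 = 00010000000000000000
Bit 16 of A is 0, so OR-ing with the mask flips it to 1.
  10100010000100100010
| 00010000000000000000
----------------------
  10110010000100100010

Answer: 10110010000100100010 (729378)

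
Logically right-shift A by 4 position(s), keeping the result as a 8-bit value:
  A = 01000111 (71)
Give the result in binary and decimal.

Logical shift right by 4: drop the bottom 4 bit(s), prepend 4 zero(s) on the left.
  01000111  ->  keep [0100], discard [0111], prepend 0000
= 00000100

Answer: 00000100 (4)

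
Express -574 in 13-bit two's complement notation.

1. Binary of +574:  0001000111110
2. Invert bits:     1110111000001
3. Add 1:           1110111000010

Answer: 1110111000010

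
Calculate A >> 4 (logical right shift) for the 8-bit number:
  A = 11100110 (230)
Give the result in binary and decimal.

Logical shift right by 4: drop the bottom 4 bit(s), prepend 4 zero(s) on the left.
  11100110  ->  keep [1110], discard [0110], prepend 0000
= 00001110

Answer: 00001110 (14)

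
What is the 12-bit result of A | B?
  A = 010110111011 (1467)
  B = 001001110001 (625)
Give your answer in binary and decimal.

Apply | to each column (1 where either bit is 1):
  010110111011
| 001001110001
--------------
  011111111011

Answer: 011111111011 (2043)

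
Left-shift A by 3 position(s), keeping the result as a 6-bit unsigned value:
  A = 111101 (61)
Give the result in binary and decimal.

Shift left by 3: drop the top 3 bit(s), append 3 zero(s) on the right.
  111101  ->  discard [111], keep [101], append 000
= 101000

Answer: 101000 (40)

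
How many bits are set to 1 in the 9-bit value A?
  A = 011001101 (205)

011001101
1-bits at positions (from bit 0 = LSB): 0, 2, 3, 6, 7
Count = 5

Answer: 5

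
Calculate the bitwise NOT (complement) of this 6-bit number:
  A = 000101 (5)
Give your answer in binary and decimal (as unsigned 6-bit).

Flip each bit (0->1, 1->0):
  000101
  111010

Answer: 111010 (58)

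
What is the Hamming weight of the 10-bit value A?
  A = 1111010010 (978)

1111010010
1-bits at positions (from bit 0 = LSB): 1, 4, 6, 7, 8, 9
Count = 6

Answer: 6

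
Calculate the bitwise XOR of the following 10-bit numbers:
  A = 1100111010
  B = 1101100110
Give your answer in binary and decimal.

Apply ^ to each column (1 where bits differ):
  1100111010
^ 1101100110
------------
  0001011100

Answer: 0001011100 (92)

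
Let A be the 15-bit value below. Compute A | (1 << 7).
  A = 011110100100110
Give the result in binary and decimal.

Mask = 1 << 7 = 000000010000000
Bit 7 of A is 0, so OR-ing with the mask flips it to 1.
  011110100100110
| 000000010000000
-----------------
  011110110100110

Answer: 011110110100110 (15782)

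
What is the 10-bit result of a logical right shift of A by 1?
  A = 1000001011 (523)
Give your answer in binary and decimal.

Logical shift right by 1: drop the bottom 1 bit(s), prepend 1 zero(s) on the left.
  1000001011  ->  keep [100000101], discard [1], prepend 0
= 0100000101

Answer: 0100000101 (261)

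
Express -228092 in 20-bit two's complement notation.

1. Binary of +228092:  00110111101011111100
2. Invert bits:     11001000010100000011
3. Add 1:           11001000010100000100

Answer: 11001000010100000100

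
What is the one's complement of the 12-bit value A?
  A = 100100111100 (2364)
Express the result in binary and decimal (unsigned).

Flip each bit (0->1, 1->0):
  100100111100
  011011000011

Answer: 011011000011 (1731)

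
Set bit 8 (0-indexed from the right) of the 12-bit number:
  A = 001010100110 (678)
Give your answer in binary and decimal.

Mask = 1 << 8 = 000100000000
Bit 8 of A is 0, so OR-ing with the mask flips it to 1.
  001010100110
| 000100000000
--------------
  001110100110

Answer: 001110100110 (934)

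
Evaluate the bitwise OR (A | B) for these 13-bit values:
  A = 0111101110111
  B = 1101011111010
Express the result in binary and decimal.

Apply | to each column (1 where either bit is 1):
  0111101110111
| 1101011111010
---------------
  1111111111111

Answer: 1111111111111 (8191)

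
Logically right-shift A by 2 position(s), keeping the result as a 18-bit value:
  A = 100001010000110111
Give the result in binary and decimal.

Logical shift right by 2: drop the bottom 2 bit(s), prepend 2 zero(s) on the left.
  100001010000110111  ->  keep [1000010100001101], discard [11], prepend 00
= 001000010100001101

Answer: 001000010100001101 (34061)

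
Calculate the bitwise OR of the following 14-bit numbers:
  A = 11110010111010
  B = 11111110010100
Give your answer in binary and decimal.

Apply | to each column (1 where either bit is 1):
  11110010111010
| 11111110010100
----------------
  11111110111110

Answer: 11111110111110 (16318)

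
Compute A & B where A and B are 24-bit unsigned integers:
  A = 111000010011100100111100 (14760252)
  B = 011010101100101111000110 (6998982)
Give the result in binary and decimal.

Apply & to each column (1 only where both bits are 1):
  111000010011100100111100
& 011010101100101111000110
--------------------------
  011000000000100100000100

Answer: 011000000000100100000100 (6293764)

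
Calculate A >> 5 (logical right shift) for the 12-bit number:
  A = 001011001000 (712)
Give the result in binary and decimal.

Logical shift right by 5: drop the bottom 5 bit(s), prepend 5 zero(s) on the left.
  001011001000  ->  keep [0010110], discard [01000], prepend 00000
= 000000010110

Answer: 000000010110 (22)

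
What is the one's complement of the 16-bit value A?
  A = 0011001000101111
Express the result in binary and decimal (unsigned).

Flip each bit (0->1, 1->0):
  0011001000101111
  1100110111010000

Answer: 1100110111010000 (52688)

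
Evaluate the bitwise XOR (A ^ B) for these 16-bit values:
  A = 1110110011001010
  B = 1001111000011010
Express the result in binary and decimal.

Apply ^ to each column (1 where bits differ):
  1110110011001010
^ 1001111000011010
------------------
  0111001011010000

Answer: 0111001011010000 (29392)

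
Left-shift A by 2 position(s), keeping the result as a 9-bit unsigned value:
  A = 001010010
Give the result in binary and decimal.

Shift left by 2: drop the top 2 bit(s), append 2 zero(s) on the right.
  001010010  ->  discard [00], keep [1010010], append 00
= 101001000

Answer: 101001000 (328)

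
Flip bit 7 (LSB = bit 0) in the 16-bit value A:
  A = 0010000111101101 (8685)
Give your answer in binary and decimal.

Mask = 1 << 7 = 0000000010000000
Bit 7 of A is 1; XOR with the mask flips it to 0.
  0010000111101101
^ 0000000010000000
------------------
  0010000101101101

Answer: 0010000101101101 (8557)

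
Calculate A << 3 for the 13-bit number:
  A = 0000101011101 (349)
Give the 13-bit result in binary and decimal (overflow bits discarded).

Shift left by 3: drop the top 3 bit(s), append 3 zero(s) on the right.
  0000101011101  ->  discard [000], keep [0101011101], append 000
= 0101011101000

Answer: 0101011101000 (2792)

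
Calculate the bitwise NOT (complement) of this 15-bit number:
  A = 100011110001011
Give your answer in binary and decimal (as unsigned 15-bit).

Flip each bit (0->1, 1->0):
  100011110001011
  011100001110100

Answer: 011100001110100 (14452)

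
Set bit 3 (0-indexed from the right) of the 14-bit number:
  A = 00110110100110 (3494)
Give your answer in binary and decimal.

Mask = 1 << 3 = 00000000001000
Bit 3 of A is 0, so OR-ing with the mask flips it to 1.
  00110110100110
| 00000000001000
----------------
  00110110101110

Answer: 00110110101110 (3502)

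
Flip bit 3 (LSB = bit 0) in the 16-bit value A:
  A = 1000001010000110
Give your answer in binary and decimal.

Mask = 1 << 3 = 0000000000001000
Bit 3 of A is 0; XOR with the mask flips it to 1.
  1000001010000110
^ 0000000000001000
------------------
  1000001010001110

Answer: 1000001010001110 (33422)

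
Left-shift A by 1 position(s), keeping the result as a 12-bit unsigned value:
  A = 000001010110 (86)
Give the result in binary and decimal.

Shift left by 1: drop the top 1 bit(s), append 1 zero(s) on the right.
  000001010110  ->  discard [0], keep [00001010110], append 0
= 000010101100

Answer: 000010101100 (172)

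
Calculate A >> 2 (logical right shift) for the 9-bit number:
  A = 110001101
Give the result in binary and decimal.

Logical shift right by 2: drop the bottom 2 bit(s), prepend 2 zero(s) on the left.
  110001101  ->  keep [1100011], discard [01], prepend 00
= 001100011

Answer: 001100011 (99)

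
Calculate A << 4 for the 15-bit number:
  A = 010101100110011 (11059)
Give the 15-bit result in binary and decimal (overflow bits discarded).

Shift left by 4: drop the top 4 bit(s), append 4 zero(s) on the right.
  010101100110011  ->  discard [0101], keep [01100110011], append 0000
= 011001100110000

Answer: 011001100110000 (13104)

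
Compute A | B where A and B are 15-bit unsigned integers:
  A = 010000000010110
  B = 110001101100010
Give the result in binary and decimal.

Apply | to each column (1 where either bit is 1):
  010000000010110
| 110001101100010
-----------------
  110001101110110

Answer: 110001101110110 (25462)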